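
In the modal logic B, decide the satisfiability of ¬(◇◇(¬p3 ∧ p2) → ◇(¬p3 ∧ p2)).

Yes, satisfiable

1. ¬(◇◇(¬p3 ∧ p2) → ◇(¬p3 ∧ p2)), w0
2. ◇◇(¬p3 ∧ p2), w0   [¬→-rule on 1]
3. ¬◇(¬p3 ∧ p2), w0   [¬→-rule on 1]
4. ¬(¬p3 ∧ p2), w0   [¬◇-rule on 3 via w0Rw0]
5. ¬p2, w0   [¬∧-rule on 4 (branches; this branch)]
6. ◇(¬p3 ∧ p2), w1   [◇-rule on 2: fresh world w1, w0Rw1]
7. ¬(¬p3 ∧ p2), w1   [¬◇-rule on 3 via w0Rw1]
8. ¬p2, w1   [¬∧-rule on 7 (branches; this branch)]
9. ¬p3 ∧ p2, w2   [◇-rule on 6: fresh world w2, w1Rw2]
10. ¬p3, w2   [∧-rule on 9]
11. p2, w2   [∧-rule on 9]
Accessibility: w0Rw0, w0Rw1, w1Rw0, w1Rw1, w1Rw2, w2Rw1, w2Rw2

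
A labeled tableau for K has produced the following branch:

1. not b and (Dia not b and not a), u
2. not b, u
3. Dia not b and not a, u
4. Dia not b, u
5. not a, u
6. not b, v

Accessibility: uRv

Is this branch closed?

No world carries both an atom and its negation.

Open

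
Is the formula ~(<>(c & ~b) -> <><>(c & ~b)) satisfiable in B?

1. ~(<>(c & ~b) -> <><>(c & ~b)), u
2. <>(c & ~b), u
3. ~<><>(c & ~b), u
4. ~<>(c & ~b), u
5. ~(c & ~b), u
6. b, u
7. c & ~b, v
8. c, v
9. ~b, v
10. ~<>(c & ~b), v
11. ~(c & ~b), v
12. b, v
Accessibility: uRu, uRv, vRu, vRv
Branch closes: b and ~b both at v.
(One branch shown.) All branches close.

Unsatisfiable (every branch closes)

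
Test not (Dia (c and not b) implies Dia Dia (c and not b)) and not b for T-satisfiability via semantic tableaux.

1. not (Dia (c and not b) implies Dia Dia (c and not b)) and not b, u
2. not (Dia (c and not b) implies Dia Dia (c and not b)), u   [and-rule on 1]
3. not b, u   [and-rule on 1]
4. Dia (c and not b), u   [neg-implies-rule on 2]
5. not Dia Dia (c and not b), u   [neg-implies-rule on 2]
6. not Dia (c and not b), u   [neg-Dia-rule on 5 via uRu]
7. not (c and not b), u   [neg-Dia-rule on 6 via uRu]
8. not c, u   [neg-and-rule on 7 (branches; this branch)]
9. c and not b, v   [Dia-rule on 4: fresh world v, uRv]
10. c, v   [and-rule on 9]
11. not b, v   [and-rule on 9]
12. not Dia (c and not b), v   [neg-Dia-rule on 5 via uRv]
13. not (c and not b), v   [neg-Dia-rule on 6 via uRv]
14. b, v   [neg-and-rule on 13 (branches; this branch)]
Accessibility: uRu, uRv, vRv
Branch closes: b and not b both at v.
Every branch closes; the branch above is one of them.

Unsatisfiable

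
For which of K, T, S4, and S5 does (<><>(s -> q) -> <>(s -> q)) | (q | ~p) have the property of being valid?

S4-tableau for the negation ~((<><>(s -> q) -> <>(s -> q)) | (q | ~p)):
1. ~((<><>(s -> q) -> <>(s -> q)) | (q | ~p)), w0
2. ~(<><>(s -> q) -> <>(s -> q)), w0
3. ~(q | ~p), w0
4. <><>(s -> q), w0
5. ~<>(s -> q), w0
6. ~q, w0
7. p, w0
8. ~(s -> q), w0
9. s, w0
10. <>(s -> q), w1
11. ~(s -> q), w1
12. s, w1
13. ~q, w1
14. s -> q, w2
15. ~(s -> q), w2
16. s, w2
17. ~q, w2
18. q, w2
Accessibility: w0Rw0, w0Rw1, w0Rw2, w1Rw1, w1Rw2, w2Rw2
Branch closes: q and ~q both at w2.
Every branch closes (one shown): valid in S4, hence also in S5 (every theorem of S4 is a theorem of S5).
T-tableau for the negation ~((<><>(s -> q) -> <>(s -> q)) | (q | ~p)):
1. ~((<><>(s -> q) -> <>(s -> q)) | (q | ~p)), w0
2. ~(<><>(s -> q) -> <>(s -> q)), w0
3. ~(q | ~p), w0
4. <><>(s -> q), w0
5. ~<>(s -> q), w0
6. ~q, w0
7. p, w0
8. ~(s -> q), w0
9. s, w0
10. <>(s -> q), w1
11. ~(s -> q), w1
12. s, w1
13. ~q, w1
14. s -> q, w2
15. q, w2
Accessibility: w0Rw0, w0Rw1, w1Rw1, w1Rw2, w2Rw2
Complete open branch: countermodel on a T-frame, so not valid in T, nor in K (the same frame is also a K-frame).

S4, S5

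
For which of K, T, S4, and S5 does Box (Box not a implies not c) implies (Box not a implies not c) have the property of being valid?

T-tableau for the negation not (Box (Box not a implies not c) implies (Box not a implies not c)):
1. not (Box (Box not a implies not c) implies (Box not a implies not c)), 0
2. Box (Box not a implies not c), 0
3. not (Box not a implies not c), 0
4. Box not a, 0
5. c, 0
6. Box not a implies not c, 0
7. not a, 0
8. not Box not a, 0
9. a, 1
10. Box not a implies not c, 1
11. not a, 1
Accessibility: 0R0, 0R1, 1R1
Branch closes: a and not a both at 1.
Every branch closes (one shown): valid in T, hence also in S4, S5 (every theorem of T is a theorem of S4 and S5).
K-tableau for the negation not (Box (Box not a implies not c) implies (Box not a implies not c)):
1. not (Box (Box not a implies not c) implies (Box not a implies not c)), 0
2. Box (Box not a implies not c), 0
3. not (Box not a implies not c), 0
4. Box not a, 0
5. c, 0
Complete open branch: countermodel on a K-frame, so not valid in K.

T, S4, S5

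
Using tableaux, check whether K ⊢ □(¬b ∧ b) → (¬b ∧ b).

Tableau for the negation ¬(□(¬b ∧ b) → (¬b ∧ b)):
1. ¬(□(¬b ∧ b) → (¬b ∧ b)), w0
2. □(¬b ∧ b), w0
3. ¬(¬b ∧ b), w0
4. ¬b, w0
The negation has an open branch (countermodel exists).

Not valid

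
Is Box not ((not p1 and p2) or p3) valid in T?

Not valid

Tableau for the negation not Box not ((not p1 and p2) or p3):
1. not Box not ((not p1 and p2) or p3), u
2. (not p1 and p2) or p3, v   [neg-Box-rule on 1: fresh world v, uRv]
3. p3, v   [or-rule on 2 (branches; this branch)]
Accessibility: uRu, uRv, vRv
The negation has an open branch (countermodel exists).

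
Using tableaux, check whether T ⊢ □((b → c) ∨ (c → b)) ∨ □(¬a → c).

Valid in T

Tableau for the negation ¬(□((b → c) ∨ (c → b)) ∨ □(¬a → c)):
1. ¬(□((b → c) ∨ (c → b)) ∨ □(¬a → c)), u
2. ¬□((b → c) ∨ (c → b)), u
3. ¬□(¬a → c), u
4. ¬((b → c) ∨ (c → b)), v
5. ¬(b → c), v
6. ¬(c → b), v
7. b, v
8. ¬c, v
9. c, v
10. ¬b, v
Accessibility: uRu, uRv, vRv
Branch closes: c and ¬c both at v.
All branches of the negation close; one closing branch shown above.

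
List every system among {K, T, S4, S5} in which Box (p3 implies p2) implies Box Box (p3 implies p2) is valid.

S4, S5

T-tableau for the negation not (Box (p3 implies p2) implies Box Box (p3 implies p2)):
1. not (Box (p3 implies p2) implies Box Box (p3 implies p2)), u
2. Box (p3 implies p2), u   [neg-implies-rule on 1]
3. not Box Box (p3 implies p2), u   [neg-implies-rule on 1]
4. p3 implies p2, u   [Box-rule on 2 via uRu]
5. p2, u   [implies-rule on 4 (branches; this branch)]
6. not Box (p3 implies p2), v   [neg-Box-rule on 3: fresh world v, uRv]
7. p3 implies p2, v   [Box-rule on 2 via uRv]
8. p2, v   [implies-rule on 7 (branches; this branch)]
9. not (p3 implies p2), w   [neg-Box-rule on 6: fresh world w, vRw]
10. p3, w   [neg-implies-rule on 9]
11. not p2, w   [neg-implies-rule on 9]
Accessibility: uRu, uRv, vRv, vRw, wRw
Complete open branch: countermodel on a T-frame, so not valid in T, nor in K (the same frame is also a K-frame).
S4-tableau for the negation not (Box (p3 implies p2) implies Box Box (p3 implies p2)):
1. not (Box (p3 implies p2) implies Box Box (p3 implies p2)), u
2. Box (p3 implies p2), u   [neg-implies-rule on 1]
3. not Box Box (p3 implies p2), u   [neg-implies-rule on 1]
4. p3 implies p2, u   [Box-rule on 2 via uRu]
5. p2, u   [implies-rule on 4 (branches; this branch)]
6. not Box (p3 implies p2), v   [neg-Box-rule on 3: fresh world v, uRv]
7. p3 implies p2, v   [Box-rule on 2 via uRv]
8. p2, v   [implies-rule on 7 (branches; this branch)]
9. not (p3 implies p2), w   [neg-Box-rule on 6: fresh world w, vRw]
10. p3, w   [neg-implies-rule on 9]
11. not p2, w   [neg-implies-rule on 9]
12. p3 implies p2, w   [Box-rule on 2 via uRw]
13. p2, w   [implies-rule on 12 (branches; this branch)]
Accessibility: uRu, uRv, uRw, vRv, vRw, wRw
Branch closes: p2 and not p2 both at w.
Every branch closes (one shown): valid in S4, hence also in S5 (every theorem of S4 is a theorem of S5).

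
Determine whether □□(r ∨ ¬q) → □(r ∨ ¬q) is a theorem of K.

Tableau for the negation ¬(□□(r ∨ ¬q) → □(r ∨ ¬q)):
1. ¬(□□(r ∨ ¬q) → □(r ∨ ¬q)), u
2. □□(r ∨ ¬q), u
3. ¬□(r ∨ ¬q), u
4. ¬(r ∨ ¬q), v
5. ¬r, v
6. q, v
7. □(r ∨ ¬q), v
Accessibility: uRv
The negation has an open branch (countermodel exists).

No, not valid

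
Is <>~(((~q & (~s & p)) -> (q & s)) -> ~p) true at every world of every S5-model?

Invalid (countermodel exists)

Tableau for the negation ~<>~(((~q & (~s & p)) -> (q & s)) -> ~p):
1. ~<>~(((~q & (~s & p)) -> (q & s)) -> ~p), 0
2. ((~q & (~s & p)) -> (q & s)) -> ~p, 0   [~<>-rule on 1 via 0R0]
3. ~p, 0   [->-rule on 2 (branches; this branch)]
Accessibility: 0R0
The negation has an open branch (countermodel exists).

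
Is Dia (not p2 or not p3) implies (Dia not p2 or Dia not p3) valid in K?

Tableau for the negation not (Dia (not p2 or not p3) implies (Dia not p2 or Dia not p3)):
1. not (Dia (not p2 or not p3) implies (Dia not p2 or Dia not p3)), u
2. Dia (not p2 or not p3), u
3. not (Dia not p2 or Dia not p3), u
4. not Dia not p2, u
5. not Dia not p3, u
6. not p2 or not p3, v
7. p2, v
8. p3, v
9. not p3, v
Accessibility: uRv
Branch closes: p3 and not p3 both at v.
All branches of the negation close; one closing branch shown above.

Yes, valid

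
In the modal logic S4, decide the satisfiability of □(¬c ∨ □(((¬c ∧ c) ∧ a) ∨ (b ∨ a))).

1. □(¬c ∨ □(((¬c ∧ c) ∧ a) ∨ (b ∨ a))), w0
2. ¬c ∨ □(((¬c ∧ c) ∧ a) ∨ (b ∨ a)), w0   [□-rule on 1 via w0Rw0]
3. □(((¬c ∧ c) ∧ a) ∨ (b ∨ a)), w0   [∨-rule on 2 (branches; this branch)]
4. ((¬c ∧ c) ∧ a) ∨ (b ∨ a), w0   [□-rule on 3 via w0Rw0]
5. b ∨ a, w0   [∨-rule on 4 (branches; this branch)]
6. a, w0   [∨-rule on 5 (branches; this branch)]
Accessibility: w0Rw0

Satisfiable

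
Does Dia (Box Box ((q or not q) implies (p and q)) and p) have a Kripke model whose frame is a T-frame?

Satisfiable (open branch found)

1. Dia (Box Box ((q or not q) implies (p and q)) and p), 0
2. Box Box ((q or not q) implies (p and q)) and p, 1
3. Box Box ((q or not q) implies (p and q)), 1
4. p, 1
5. Box ((q or not q) implies (p and q)), 1
6. (q or not q) implies (p and q), 1
7. p and q, 1
8. q, 1
Accessibility: 0R0, 0R1, 1R1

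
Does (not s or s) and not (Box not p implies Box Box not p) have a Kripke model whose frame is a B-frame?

Yes, satisfiable

1. (not s or s) and not (Box not p implies Box Box not p), u
2. not s or s, u   [and-rule on 1]
3. not (Box not p implies Box Box not p), u   [and-rule on 1]
4. Box not p, u   [neg-implies-rule on 3]
5. not Box Box not p, u   [neg-implies-rule on 3]
6. not p, u   [Box-rule on 4 via uRu]
7. s, u   [or-rule on 2 (branches; this branch)]
8. not Box not p, v   [neg-Box-rule on 5: fresh world v, uRv]
9. not p, v   [Box-rule on 4 via uRv]
10. p, w   [neg-Box-rule on 8: fresh world w, vRw]
Accessibility: uRu, uRv, vRu, vRv, vRw, wRv, wRw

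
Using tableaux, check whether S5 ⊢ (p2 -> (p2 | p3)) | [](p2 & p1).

Tableau for the negation ~((p2 -> (p2 | p3)) | [](p2 & p1)):
1. ~((p2 -> (p2 | p3)) | [](p2 & p1)), u
2. ~(p2 -> (p2 | p3)), u
3. ~[](p2 & p1), u
4. p2, u
5. ~(p2 | p3), u
6. ~p2, u
7. ~p3, u
Accessibility: uRu
Branch closes: p2 and ~p2 both at u.
All branches of the negation close; one closing branch shown above.

Yes, valid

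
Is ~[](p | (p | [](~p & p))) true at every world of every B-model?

Invalid (countermodel exists)

Tableau for the negation [](p | (p | [](~p & p))):
1. [](p | (p | [](~p & p))), u
2. p | (p | [](~p & p)), u
3. p | [](~p & p), u
4. p, u
Accessibility: uRu
The negation has an open branch (countermodel exists).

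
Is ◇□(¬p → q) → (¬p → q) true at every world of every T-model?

No, not valid

Tableau for the negation ¬(◇□(¬p → q) → (¬p → q)):
1. ¬(◇□(¬p → q) → (¬p → q)), u
2. ◇□(¬p → q), u
3. ¬(¬p → q), u
4. ¬p, u
5. ¬q, u
6. □(¬p → q), v
7. ¬p → q, v
8. q, v
Accessibility: uRu, uRv, vRv
The negation has an open branch (countermodel exists).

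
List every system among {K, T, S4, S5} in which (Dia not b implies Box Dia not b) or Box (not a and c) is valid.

S5-tableau for the negation not ((Dia not b implies Box Dia not b) or Box (not a and c)):
1. not ((Dia not b implies Box Dia not b) or Box (not a and c)), 0
2. not (Dia not b implies Box Dia not b), 0
3. not Box (not a and c), 0
4. Dia not b, 0
5. not Box Dia not b, 0
6. not (not a and c), 1
7. not c, 1
8. not b, 2
9. not Dia not b, 3
10. b, 0
11. b, 1
12. b, 2
Accessibility: 0R0, 0R1, 0R2, 0R3, 1R0, 1R1, 1R2, 1R3, 2R0, 2R1, 2R2, 2R3, 3R0, 3R1, 3R2, 3R3
Branch closes: b and not b both at 2.
Every branch closes (one shown): valid in S5.
S4-tableau for the negation not ((Dia not b implies Box Dia not b) or Box (not a and c)):
1. not ((Dia not b implies Box Dia not b) or Box (not a and c)), 0
2. not (Dia not b implies Box Dia not b), 0
3. not Box (not a and c), 0
4. Dia not b, 0
5. not Box Dia not b, 0
6. not (not a and c), 1
7. not c, 1
8. not b, 2
9. not Dia not b, 3
10. b, 3
Accessibility: 0R0, 0R1, 0R2, 0R3, 1R1, 2R2, 3R3
Complete open branch: countermodel on an S4-frame, so not valid in S4, nor in K, T (the same frame is also a K-frame and a T-frame).

S5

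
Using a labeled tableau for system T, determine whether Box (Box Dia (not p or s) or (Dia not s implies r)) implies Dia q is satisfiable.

Satisfiable

1. Box (Box Dia (not p or s) or (Dia not s implies r)) implies Dia q, 0
2. Dia q, 0   [implies-rule on 1 (branches; this branch)]
3. q, 1   [Dia-rule on 2: fresh world 1, 0R1]
Accessibility: 0R0, 0R1, 1R1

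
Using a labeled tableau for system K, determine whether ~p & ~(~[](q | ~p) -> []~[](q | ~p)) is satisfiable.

1. ~p & ~(~[](q | ~p) -> []~[](q | ~p)), 0
2. ~p, 0
3. ~(~[](q | ~p) -> []~[](q | ~p)), 0
4. ~[](q | ~p), 0
5. ~[]~[](q | ~p), 0
6. ~(q | ~p), 1
7. ~q, 1
8. p, 1
9. [](q | ~p), 2
Accessibility: 0R1, 0R2

Yes, satisfiable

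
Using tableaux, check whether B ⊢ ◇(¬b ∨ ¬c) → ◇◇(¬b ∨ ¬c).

Valid

Tableau for the negation ¬(◇(¬b ∨ ¬c) → ◇◇(¬b ∨ ¬c)):
1. ¬(◇(¬b ∨ ¬c) → ◇◇(¬b ∨ ¬c)), u
2. ◇(¬b ∨ ¬c), u
3. ¬◇◇(¬b ∨ ¬c), u
4. ¬◇(¬b ∨ ¬c), u
5. ¬(¬b ∨ ¬c), u
6. b, u
7. c, u
8. ¬b ∨ ¬c, v
9. ¬◇(¬b ∨ ¬c), v
10. ¬(¬b ∨ ¬c), v
11. b, v
12. c, v
13. ¬c, v
Accessibility: uRu, uRv, vRu, vRv
Branch closes: c and ¬c both at v.
Every branch of the negation's tableau closes; the branch above is one of them.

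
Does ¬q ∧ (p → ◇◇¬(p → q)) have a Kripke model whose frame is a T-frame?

Satisfiable (open branch found)

1. ¬q ∧ (p → ◇◇¬(p → q)), w0
2. ¬q, w0
3. p → ◇◇¬(p → q), w0
4. ◇◇¬(p → q), w0
5. ◇¬(p → q), w1
6. ¬(p → q), w2
7. p, w2
8. ¬q, w2
Accessibility: w0Rw0, w0Rw1, w1Rw1, w1Rw2, w2Rw2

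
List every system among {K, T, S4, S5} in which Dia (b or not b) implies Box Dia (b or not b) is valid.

T, S4, S5

T-tableau for the negation not (Dia (b or not b) implies Box Dia (b or not b)):
1. not (Dia (b or not b) implies Box Dia (b or not b)), u
2. Dia (b or not b), u
3. not Box Dia (b or not b), u
4. b or not b, v
5. not b, v
6. not Dia (b or not b), w
7. not (b or not b), w
8. not b, w
9. b, w
Accessibility: uRu, uRv, uRw, vRv, wRw
Branch closes: b and not b both at w.
Every branch closes (one shown): valid in T, hence also in S4, S5 (every theorem of T is a theorem of S4 and S5).
K-tableau for the negation not (Dia (b or not b) implies Box Dia (b or not b)):
1. not (Dia (b or not b) implies Box Dia (b or not b)), u
2. Dia (b or not b), u
3. not Box Dia (b or not b), u
4. b or not b, v
5. not b, v
6. not Dia (b or not b), w
Accessibility: uRv, uRw
Complete open branch: countermodel on a K-frame, so not valid in K.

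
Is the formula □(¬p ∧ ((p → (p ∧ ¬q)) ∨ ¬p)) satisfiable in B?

Yes, satisfiable

1. □(¬p ∧ ((p → (p ∧ ¬q)) ∨ ¬p)), w0
2. ¬p ∧ ((p → (p ∧ ¬q)) ∨ ¬p), w0
3. ¬p, w0
4. (p → (p ∧ ¬q)) ∨ ¬p, w0
Accessibility: w0Rw0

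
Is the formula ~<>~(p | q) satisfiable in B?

Satisfiable (open branch found)

1. ~<>~(p | q), w0
2. p | q, w0
3. q, w0
Accessibility: w0Rw0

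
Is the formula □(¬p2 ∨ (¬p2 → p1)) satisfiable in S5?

1. □(¬p2 ∨ (¬p2 → p1)), 0
2. ¬p2 ∨ (¬p2 → p1), 0
3. ¬p2 → p1, 0
4. p1, 0
Accessibility: 0R0

Satisfiable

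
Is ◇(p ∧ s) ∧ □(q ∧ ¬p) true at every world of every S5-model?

Not valid

Tableau for the negation ¬(◇(p ∧ s) ∧ □(q ∧ ¬p)):
1. ¬(◇(p ∧ s) ∧ □(q ∧ ¬p)), 0
2. ¬□(q ∧ ¬p), 0
3. ¬(q ∧ ¬p), 1
4. p, 1
Accessibility: 0R0, 0R1, 1R0, 1R1
The negation has an open branch (countermodel exists).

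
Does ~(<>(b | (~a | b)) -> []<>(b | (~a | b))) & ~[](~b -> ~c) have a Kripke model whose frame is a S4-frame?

1. ~(<>(b | (~a | b)) -> []<>(b | (~a | b))) & ~[](~b -> ~c), w0
2. ~(<>(b | (~a | b)) -> []<>(b | (~a | b))), w0
3. ~[](~b -> ~c), w0
4. <>(b | (~a | b)), w0
5. ~[]<>(b | (~a | b)), w0
6. ~(~b -> ~c), w1
7. ~b, w1
8. c, w1
9. b | (~a | b), w2
10. ~a | b, w2
11. b, w2
12. ~<>(b | (~a | b)), w3
13. ~(b | (~a | b)), w3
14. ~b, w3
15. ~(~a | b), w3
16. a, w3
Accessibility: w0Rw0, w0Rw1, w0Rw2, w0Rw3, w1Rw1, w2Rw2, w3Rw3

Satisfiable (open branch found)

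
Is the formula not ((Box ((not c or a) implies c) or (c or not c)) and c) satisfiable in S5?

1. not ((Box ((not c or a) implies c) or (c or not c)) and c), u
2. not c, u
Accessibility: uRu

Satisfiable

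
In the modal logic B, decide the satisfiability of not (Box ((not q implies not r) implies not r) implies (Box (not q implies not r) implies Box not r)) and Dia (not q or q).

1. not (Box ((not q implies not r) implies not r) implies (Box (not q implies not r) implies Box not r)) and Dia (not q or q), w0
2. not (Box ((not q implies not r) implies not r) implies (Box (not q implies not r) implies Box not r)), w0   [and-rule on 1]
3. Dia (not q or q), w0   [and-rule on 1]
4. Box ((not q implies not r) implies not r), w0   [neg-implies-rule on 2]
5. not (Box (not q implies not r) implies Box not r), w0   [neg-implies-rule on 2]
6. Box (not q implies not r), w0   [neg-implies-rule on 5]
7. not Box not r, w0   [neg-implies-rule on 5]
8. (not q implies not r) implies not r, w0   [Box-rule on 4 via w0Rw0]
9. not q implies not r, w0   [Box-rule on 6 via w0Rw0]
10. not r, w0   [implies-rule on 8 (branches; this branch)]
11. not q or q, w1   [Dia-rule on 3: fresh world w1, w0Rw1]
12. (not q implies not r) implies not r, w1   [Box-rule on 4 via w0Rw1]
13. not q implies not r, w1   [Box-rule on 6 via w0Rw1]
14. q, w1   [or-rule on 11 (branches; this branch)]
15. not r, w1   [implies-rule on 12 (branches; this branch)]
16. r, w2   [neg-Box-rule on 7: fresh world w2, w0Rw2]
17. (not q implies not r) implies not r, w2   [Box-rule on 4 via w0Rw2]
18. not q implies not r, w2   [Box-rule on 6 via w0Rw2]
19. not (not q implies not r), w2   [implies-rule on 17 (branches; this branch)]
20. not q, w2   [neg-implies-rule on 19]
21. not r, w2   [implies-rule on 18 (branches; this branch)]
Accessibility: w0Rw0, w0Rw1, w0Rw2, w1Rw0, w1Rw1, w2Rw0, w2Rw2
Branch closes: r and not r both at w2.
All branches of the tableau close; one closing branch shown above.

Unsatisfiable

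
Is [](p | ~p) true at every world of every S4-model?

Yes, valid

Tableau for the negation ~[](p | ~p):
1. ~[](p | ~p), 0
2. ~(p | ~p), 1   [~[]-rule on 1: fresh world 1, 0R1]
3. ~p, 1   [~|-rule on 2]
4. p, 1   [~|-rule on 2]
Accessibility: 0R0, 0R1, 1R1
Branch closes: p and ~p both at 1.
Every branch of the negation's tableau closes; the branch above is one of them.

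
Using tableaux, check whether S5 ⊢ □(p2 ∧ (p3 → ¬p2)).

Not valid

Tableau for the negation ¬□(p2 ∧ (p3 → ¬p2)):
1. ¬□(p2 ∧ (p3 → ¬p2)), u
2. ¬(p2 ∧ (p3 → ¬p2)), v   [¬□-rule on 1: fresh world v, uRv]
3. ¬(p3 → ¬p2), v   [¬∧-rule on 2 (branches; this branch)]
4. p3, v   [¬→-rule on 3]
5. p2, v   [¬→-rule on 3]
Accessibility: uRu, uRv, vRu, vRv
The negation has an open branch (countermodel exists).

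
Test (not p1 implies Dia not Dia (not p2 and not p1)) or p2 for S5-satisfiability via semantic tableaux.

Satisfiable

1. (not p1 implies Dia not Dia (not p2 and not p1)) or p2, w0
2. p2, w0
Accessibility: w0Rw0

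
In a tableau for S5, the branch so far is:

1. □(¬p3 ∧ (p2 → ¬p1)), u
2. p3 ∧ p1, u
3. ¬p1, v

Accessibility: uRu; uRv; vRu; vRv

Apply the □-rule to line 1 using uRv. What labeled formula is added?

¬p3 ∧ (p2 → ¬p1), v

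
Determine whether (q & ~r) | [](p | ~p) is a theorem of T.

Tableau for the negation ~((q & ~r) | [](p | ~p)):
1. ~((q & ~r) | [](p | ~p)), u
2. ~(q & ~r), u   [~|-rule on 1]
3. ~[](p | ~p), u   [~|-rule on 1]
4. r, u   [~&-rule on 2 (branches; this branch)]
5. ~(p | ~p), v   [~[]-rule on 3: fresh world v, uRv]
6. ~p, v   [~|-rule on 5]
7. p, v   [~|-rule on 5]
Accessibility: uRu, uRv, vRv
Branch closes: p and ~p both at v.
All branches of the negation close; one closing branch shown above.

Valid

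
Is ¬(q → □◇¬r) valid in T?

No, not valid

Tableau for the negation q → □◇¬r:
1. q → □◇¬r, w0
2. □◇¬r, w0   [→-rule on 1 (branches; this branch)]
3. ◇¬r, w0   [□-rule on 2 via w0Rw0]
4. ¬r, w1   [◇-rule on 3: fresh world w1, w0Rw1]
5. ◇¬r, w1   [□-rule on 2 via w0Rw1]
6. ¬r, w2   [◇-rule on 5: fresh world w2, w1Rw2]
Accessibility: w0Rw0, w0Rw1, w1Rw1, w1Rw2, w2Rw2
The negation has an open branch (countermodel exists).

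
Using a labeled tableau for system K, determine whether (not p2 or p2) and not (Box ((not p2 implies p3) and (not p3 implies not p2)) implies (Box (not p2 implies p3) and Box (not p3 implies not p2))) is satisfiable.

No, unsatisfiable

1. (not p2 or p2) and not (Box ((not p2 implies p3) and (not p3 implies not p2)) implies (Box (not p2 implies p3) and Box (not p3 implies not p2))), w0
2. not p2 or p2, w0
3. not (Box ((not p2 implies p3) and (not p3 implies not p2)) implies (Box (not p2 implies p3) and Box (not p3 implies not p2))), w0
4. Box ((not p2 implies p3) and (not p3 implies not p2)), w0
5. not (Box (not p2 implies p3) and Box (not p3 implies not p2)), w0
6. p2, w0
7. not Box (not p3 implies not p2), w0
8. not (not p3 implies not p2), w1
9. not p3, w1
10. p2, w1
11. (not p2 implies p3) and (not p3 implies not p2), w1
12. not p2 implies p3, w1
13. not p3 implies not p2, w1
14. not p2, w1
Accessibility: w0Rw1
Branch closes: p2 and not p2 both at w1.
All branches of the tableau close; one closing branch shown above.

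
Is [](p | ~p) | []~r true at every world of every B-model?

Yes, valid

Tableau for the negation ~([](p | ~p) | []~r):
1. ~([](p | ~p) | []~r), u
2. ~[](p | ~p), u   [~|-rule on 1]
3. ~[]~r, u   [~|-rule on 1]
4. ~(p | ~p), v   [~[]-rule on 2: fresh world v, uRv]
5. ~p, v   [~|-rule on 4]
6. p, v   [~|-rule on 4]
Accessibility: uRu, uRv, vRu, vRv
Branch closes: p and ~p both at v.
All branches of the negation close; one closing branch shown above.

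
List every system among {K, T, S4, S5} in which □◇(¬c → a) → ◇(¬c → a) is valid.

T, S4, S5

T-tableau for the negation ¬(□◇(¬c → a) → ◇(¬c → a)):
1. ¬(□◇(¬c → a) → ◇(¬c → a)), 0
2. □◇(¬c → a), 0   [¬→-rule on 1]
3. ¬◇(¬c → a), 0   [¬→-rule on 1]
4. ◇(¬c → a), 0   [□-rule on 2 via 0R0]
5. ¬(¬c → a), 0   [¬◇-rule on 3 via 0R0]
6. ¬c, 0   [¬→-rule on 5]
7. ¬a, 0   [¬→-rule on 5]
8. ¬c → a, 1   [◇-rule on 4: fresh world 1, 0R1]
9. ◇(¬c → a), 1   [□-rule on 2 via 0R1]
10. ¬(¬c → a), 1   [¬◇-rule on 3 via 0R1]
11. ¬c, 1   [¬→-rule on 10]
12. ¬a, 1   [¬→-rule on 10]
13. a, 1   [→-rule on 8 (branches; this branch)]
Accessibility: 0R0, 0R1, 1R1
Branch closes: a and ¬a both at 1.
Every branch closes (one shown): valid in T, hence also in S4, S5 (every theorem of T is a theorem of S4 and S5).
K-tableau for the negation ¬(□◇(¬c → a) → ◇(¬c → a)):
1. ¬(□◇(¬c → a) → ◇(¬c → a)), 0
2. □◇(¬c → a), 0   [¬→-rule on 1]
3. ¬◇(¬c → a), 0   [¬→-rule on 1]
Complete open branch: countermodel on a K-frame, so not valid in K.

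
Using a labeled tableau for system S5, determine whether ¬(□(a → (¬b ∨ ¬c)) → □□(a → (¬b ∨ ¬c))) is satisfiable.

1. ¬(□(a → (¬b ∨ ¬c)) → □□(a → (¬b ∨ ¬c))), u
2. □(a → (¬b ∨ ¬c)), u   [¬→-rule on 1]
3. ¬□□(a → (¬b ∨ ¬c)), u   [¬→-rule on 1]
4. a → (¬b ∨ ¬c), u   [□-rule on 2 via uRu]
5. ¬b ∨ ¬c, u   [→-rule on 4 (branches; this branch)]
6. ¬c, u   [∨-rule on 5 (branches; this branch)]
7. ¬□(a → (¬b ∨ ¬c)), v   [¬□-rule on 3: fresh world v, uRv]
8. a → (¬b ∨ ¬c), v   [□-rule on 2 via uRv]
9. ¬b ∨ ¬c, v   [→-rule on 8 (branches; this branch)]
10. ¬c, v   [∨-rule on 9 (branches; this branch)]
11. ¬(a → (¬b ∨ ¬c)), w   [¬□-rule on 7: fresh world w, vRw]
12. a, w   [¬→-rule on 11]
13. ¬(¬b ∨ ¬c), w   [¬→-rule on 11]
14. b, w   [¬∨-rule on 13]
15. c, w   [¬∨-rule on 13]
16. a → (¬b ∨ ¬c), w   [□-rule on 2 via uRw]
17. ¬b ∨ ¬c, w   [→-rule on 16 (branches; this branch)]
18. ¬c, w   [∨-rule on 17 (branches; this branch)]
Accessibility: uRu, uRv, uRw, vRu, vRv, vRw, wRu, wRv, wRw
Branch closes: c and ¬c both at w.
Every branch closes; the branch above is one of them.

No, unsatisfiable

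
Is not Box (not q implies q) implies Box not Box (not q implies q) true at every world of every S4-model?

Tableau for the negation not (not Box (not q implies q) implies Box not Box (not q implies q)):
1. not (not Box (not q implies q) implies Box not Box (not q implies q)), u
2. not Box (not q implies q), u   [neg-implies-rule on 1]
3. not Box not Box (not q implies q), u   [neg-implies-rule on 1]
4. not (not q implies q), v   [neg-Box-rule on 2: fresh world v, uRv]
5. not q, v   [neg-implies-rule on 4]
6. Box (not q implies q), w   [neg-Box-rule on 3: fresh world w, uRw]
7. not q implies q, w   [Box-rule on 6 via wRw]
8. q, w   [implies-rule on 7 (branches; this branch)]
Accessibility: uRu, uRv, uRw, vRv, wRw
The negation has an open branch (countermodel exists).

Not valid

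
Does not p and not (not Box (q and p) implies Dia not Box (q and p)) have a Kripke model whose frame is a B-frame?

1. not p and not (not Box (q and p) implies Dia not Box (q and p)), u
2. not p, u
3. not (not Box (q and p) implies Dia not Box (q and p)), u
4. not Box (q and p), u
5. not Dia not Box (q and p), u
6. Box (q and p), u
7. q and p, u
8. q, u
9. p, u
Accessibility: uRu
Branch closes: p and not p both at u.
All branches of the tableau close; one closing branch shown above.

Unsatisfiable (every branch closes)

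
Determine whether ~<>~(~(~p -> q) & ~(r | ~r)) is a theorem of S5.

Tableau for the negation <>~(~(~p -> q) & ~(r | ~r)):
1. <>~(~(~p -> q) & ~(r | ~r)), w0
2. ~(~(~p -> q) & ~(r | ~r)), w1   [<>-rule on 1: fresh world w1, w0Rw1]
3. r | ~r, w1   [~&-rule on 2 (branches; this branch)]
4. ~r, w1   [|-rule on 3 (branches; this branch)]
Accessibility: w0Rw0, w0Rw1, w1Rw0, w1Rw1
The negation has an open branch (countermodel exists).

No, not valid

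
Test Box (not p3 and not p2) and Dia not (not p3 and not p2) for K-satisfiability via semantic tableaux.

1. Box (not p3 and not p2) and Dia not (not p3 and not p2), u
2. Box (not p3 and not p2), u   [and-rule on 1]
3. Dia not (not p3 and not p2), u   [and-rule on 1]
4. not (not p3 and not p2), v   [Dia-rule on 3: fresh world v, uRv]
5. not p3 and not p2, v   [Box-rule on 2 via uRv]
6. not p3, v   [and-rule on 5]
7. not p2, v   [and-rule on 5]
8. p2, v   [neg-and-rule on 4 (branches; this branch)]
Accessibility: uRv
Branch closes: p2 and not p2 both at v.
All branches of the tableau close; one closing branch shown above.

Unsatisfiable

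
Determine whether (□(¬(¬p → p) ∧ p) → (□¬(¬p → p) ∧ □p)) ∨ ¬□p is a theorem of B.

Yes, valid

Tableau for the negation ¬((□(¬(¬p → p) ∧ p) → (□¬(¬p → p) ∧ □p)) ∨ ¬□p):
1. ¬((□(¬(¬p → p) ∧ p) → (□¬(¬p → p) ∧ □p)) ∨ ¬□p), u
2. ¬(□(¬(¬p → p) ∧ p) → (□¬(¬p → p) ∧ □p)), u
3. □p, u
4. □(¬(¬p → p) ∧ p), u
5. ¬(□¬(¬p → p) ∧ □p), u
6. p, u
7. ¬(¬p → p) ∧ p, u
8. ¬(¬p → p), u
9. ¬p, u
Accessibility: uRu
Branch closes: p and ¬p both at u.
Every branch of the negation's tableau closes; the branch above is one of them.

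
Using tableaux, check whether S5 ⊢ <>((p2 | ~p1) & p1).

Invalid (countermodel exists)

Tableau for the negation ~<>((p2 | ~p1) & p1):
1. ~<>((p2 | ~p1) & p1), u
2. ~((p2 | ~p1) & p1), u   [~<>-rule on 1 via uRu]
3. ~p1, u   [~&-rule on 2 (branches; this branch)]
Accessibility: uRu
The negation has an open branch (countermodel exists).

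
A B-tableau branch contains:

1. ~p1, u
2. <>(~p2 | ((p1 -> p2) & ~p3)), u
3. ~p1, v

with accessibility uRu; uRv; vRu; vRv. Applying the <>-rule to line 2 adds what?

a fresh world w with uRw, and ~p2 | ((p1 -> p2) & ~p3) at w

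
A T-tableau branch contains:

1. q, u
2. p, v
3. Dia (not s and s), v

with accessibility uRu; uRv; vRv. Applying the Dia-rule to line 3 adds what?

a fresh world w with vRw, and not s and s at w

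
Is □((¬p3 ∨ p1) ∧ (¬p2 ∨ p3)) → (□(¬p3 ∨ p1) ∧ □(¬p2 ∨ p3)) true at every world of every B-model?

Valid

Tableau for the negation ¬(□((¬p3 ∨ p1) ∧ (¬p2 ∨ p3)) → (□(¬p3 ∨ p1) ∧ □(¬p2 ∨ p3))):
1. ¬(□((¬p3 ∨ p1) ∧ (¬p2 ∨ p3)) → (□(¬p3 ∨ p1) ∧ □(¬p2 ∨ p3))), u
2. □((¬p3 ∨ p1) ∧ (¬p2 ∨ p3)), u   [¬→-rule on 1]
3. ¬(□(¬p3 ∨ p1) ∧ □(¬p2 ∨ p3)), u   [¬→-rule on 1]
4. (¬p3 ∨ p1) ∧ (¬p2 ∨ p3), u   [□-rule on 2 via uRu]
5. ¬p3 ∨ p1, u   [∧-rule on 4]
6. ¬p2 ∨ p3, u   [∧-rule on 4]
7. ¬□(¬p2 ∨ p3), u   [¬∧-rule on 3 (branches; this branch)]
8. p1, u   [∨-rule on 5 (branches; this branch)]
9. p3, u   [∨-rule on 6 (branches; this branch)]
10. ¬(¬p2 ∨ p3), v   [¬□-rule on 7: fresh world v, uRv]
11. p2, v   [¬∨-rule on 10]
12. ¬p3, v   [¬∨-rule on 10]
13. (¬p3 ∨ p1) ∧ (¬p2 ∨ p3), v   [□-rule on 2 via uRv]
14. ¬p3 ∨ p1, v   [∧-rule on 13]
15. ¬p2 ∨ p3, v   [∧-rule on 13]
16. p1, v   [∨-rule on 14 (branches; this branch)]
17. p3, v   [∨-rule on 15 (branches; this branch)]
Accessibility: uRu, uRv, vRu, vRv
Branch closes: p3 and ¬p3 both at v.
Every branch of the negation's tableau closes; the branch above is one of them.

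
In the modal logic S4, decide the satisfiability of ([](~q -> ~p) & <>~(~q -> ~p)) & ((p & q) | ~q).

Unsatisfiable

1. ([](~q -> ~p) & <>~(~q -> ~p)) & ((p & q) | ~q), w0
2. [](~q -> ~p) & <>~(~q -> ~p), w0
3. (p & q) | ~q, w0
4. [](~q -> ~p), w0
5. <>~(~q -> ~p), w0
6. ~q -> ~p, w0
7. p & q, w0
8. p, w0
9. q, w0
10. ~(~q -> ~p), w1
11. ~q, w1
12. p, w1
13. ~q -> ~p, w1
14. ~p, w1
Accessibility: w0Rw0, w0Rw1, w1Rw1
Branch closes: p and ~p both at w1.
Every branch closes; the branch above is one of them.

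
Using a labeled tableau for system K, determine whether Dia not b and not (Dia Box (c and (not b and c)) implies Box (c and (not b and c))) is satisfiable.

1. Dia not b and not (Dia Box (c and (not b and c)) implies Box (c and (not b and c))), 0
2. Dia not b, 0
3. not (Dia Box (c and (not b and c)) implies Box (c and (not b and c))), 0
4. Dia Box (c and (not b and c)), 0
5. not Box (c and (not b and c)), 0
6. not b, 1
7. Box (c and (not b and c)), 2
8. not (c and (not b and c)), 3
9. not (not b and c), 3
10. not c, 3
Accessibility: 0R1, 0R2, 0R3

Yes, satisfiable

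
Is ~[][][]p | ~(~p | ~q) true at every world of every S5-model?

Not valid

Tableau for the negation ~(~[][][]p | ~(~p | ~q)):
1. ~(~[][][]p | ~(~p | ~q)), w0
2. [][][]p, w0   [~|-rule on 1]
3. ~p | ~q, w0   [~|-rule on 1]
4. [][]p, w0   [[]-rule on 2 via w0Rw0]
5. []p, w0   [[]-rule on 4 via w0Rw0]
6. p, w0   [[]-rule on 5 via w0Rw0]
7. ~q, w0   [|-rule on 3 (branches; this branch)]
Accessibility: w0Rw0
The negation has an open branch (countermodel exists).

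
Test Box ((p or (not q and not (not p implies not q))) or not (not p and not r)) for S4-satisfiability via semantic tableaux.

Satisfiable

1. Box ((p or (not q and not (not p implies not q))) or not (not p and not r)), w0
2. (p or (not q and not (not p implies not q))) or not (not p and not r), w0   [Box-rule on 1 via w0Rw0]
3. not (not p and not r), w0   [or-rule on 2 (branches; this branch)]
4. r, w0   [neg-and-rule on 3 (branches; this branch)]
Accessibility: w0Rw0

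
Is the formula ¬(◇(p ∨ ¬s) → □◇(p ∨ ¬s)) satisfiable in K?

Satisfiable

1. ¬(◇(p ∨ ¬s) → □◇(p ∨ ¬s)), u
2. ◇(p ∨ ¬s), u
3. ¬□◇(p ∨ ¬s), u
4. p ∨ ¬s, v
5. ¬s, v
6. ¬◇(p ∨ ¬s), w
Accessibility: uRv, uRw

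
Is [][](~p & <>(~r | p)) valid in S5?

Invalid (countermodel exists)

Tableau for the negation ~[][](~p & <>(~r | p)):
1. ~[][](~p & <>(~r | p)), u
2. ~[](~p & <>(~r | p)), v
3. ~(~p & <>(~r | p)), w
4. ~<>(~r | p), w
5. ~(~r | p), u
6. r, u
7. ~p, u
8. ~(~r | p), v
9. r, v
10. ~p, v
11. ~(~r | p), w
12. r, w
13. ~p, w
Accessibility: uRu, uRv, uRw, vRu, vRv, vRw, wRu, wRv, wRw
The negation has an open branch (countermodel exists).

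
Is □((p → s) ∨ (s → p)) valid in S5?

Tableau for the negation ¬□((p → s) ∨ (s → p)):
1. ¬□((p → s) ∨ (s → p)), u
2. ¬((p → s) ∨ (s → p)), v
3. ¬(p → s), v
4. ¬(s → p), v
5. p, v
6. ¬s, v
7. s, v
8. ¬p, v
Accessibility: uRu, uRv, vRu, vRv
Branch closes: s and ¬s both at v.
All branches of the negation close; one closing branch shown above.

Yes, valid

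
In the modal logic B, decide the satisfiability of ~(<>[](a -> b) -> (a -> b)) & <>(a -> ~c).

1. ~(<>[](a -> b) -> (a -> b)) & <>(a -> ~c), 0
2. ~(<>[](a -> b) -> (a -> b)), 0   [&-rule on 1]
3. <>(a -> ~c), 0   [&-rule on 1]
4. <>[](a -> b), 0   [~->-rule on 2]
5. ~(a -> b), 0   [~->-rule on 2]
6. a, 0   [~->-rule on 5]
7. ~b, 0   [~->-rule on 5]
8. a -> ~c, 1   [<>-rule on 3: fresh world 1, 0R1]
9. ~c, 1   [->-rule on 8 (branches; this branch)]
10. [](a -> b), 2   [<>-rule on 4: fresh world 2, 0R2]
11. a -> b, 0   [[]-rule on 10 via 2R0]
12. a -> b, 2   [[]-rule on 10 via 2R2]
13. b, 0   [->-rule on 11 (branches; this branch)]
Accessibility: 0R0, 0R1, 0R2, 1R0, 1R1, 2R0, 2R2
Branch closes: b and ~b both at 0.
All branches of the tableau close; one closing branch shown above.

Unsatisfiable (every branch closes)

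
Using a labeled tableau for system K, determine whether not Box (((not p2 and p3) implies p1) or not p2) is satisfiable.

1. not Box (((not p2 and p3) implies p1) or not p2), w0
2. not (((not p2 and p3) implies p1) or not p2), w1
3. not ((not p2 and p3) implies p1), w1
4. p2, w1
5. not p2 and p3, w1
6. not p1, w1
7. not p2, w1
8. p3, w1
Accessibility: w0Rw1
Branch closes: p2 and not p2 both at w1.
All branches of the tableau close; one closing branch shown above.

Unsatisfiable (every branch closes)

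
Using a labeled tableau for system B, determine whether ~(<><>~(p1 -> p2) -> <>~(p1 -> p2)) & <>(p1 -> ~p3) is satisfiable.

Yes, satisfiable

1. ~(<><>~(p1 -> p2) -> <>~(p1 -> p2)) & <>(p1 -> ~p3), u
2. ~(<><>~(p1 -> p2) -> <>~(p1 -> p2)), u   [&-rule on 1]
3. <>(p1 -> ~p3), u   [&-rule on 1]
4. <><>~(p1 -> p2), u   [~->-rule on 2]
5. ~<>~(p1 -> p2), u   [~->-rule on 2]
6. p1 -> p2, u   [~<>-rule on 5 via uRu]
7. p2, u   [->-rule on 6 (branches; this branch)]
8. p1 -> ~p3, v   [<>-rule on 3: fresh world v, uRv]
9. p1 -> p2, v   [~<>-rule on 5 via uRv]
10. ~p3, v   [->-rule on 8 (branches; this branch)]
11. p2, v   [->-rule on 9 (branches; this branch)]
12. <>~(p1 -> p2), w   [<>-rule on 4: fresh world w, uRw]
13. p1 -> p2, w   [~<>-rule on 5 via uRw]
14. p2, w   [->-rule on 13 (branches; this branch)]
15. ~(p1 -> p2), x   [<>-rule on 12: fresh world x, wRx]
16. p1, x   [~->-rule on 15]
17. ~p2, x   [~->-rule on 15]
Accessibility: uRu, uRv, uRw, vRu, vRv, wRu, wRw, wRx, xRw, xRx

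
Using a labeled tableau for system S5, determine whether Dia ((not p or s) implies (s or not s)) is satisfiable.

Satisfiable

1. Dia ((not p or s) implies (s or not s)), u
2. (not p or s) implies (s or not s), v
3. s or not s, v
4. not s, v
Accessibility: uRu, uRv, vRu, vRv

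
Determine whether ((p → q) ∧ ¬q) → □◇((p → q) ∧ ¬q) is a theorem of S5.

Tableau for the negation ¬(((p → q) ∧ ¬q) → □◇((p → q) ∧ ¬q)):
1. ¬(((p → q) ∧ ¬q) → □◇((p → q) ∧ ¬q)), 0
2. (p → q) ∧ ¬q, 0
3. ¬□◇((p → q) ∧ ¬q), 0
4. p → q, 0
5. ¬q, 0
6. ¬p, 0
7. ¬◇((p → q) ∧ ¬q), 1
8. ¬((p → q) ∧ ¬q), 0
9. ¬((p → q) ∧ ¬q), 1
10. ¬(p → q), 0
11. p, 0
Accessibility: 0R0, 0R1, 1R0, 1R1
Branch closes: p and ¬p both at 0.
Every branch of the negation's tableau closes; the branch above is one of them.

Yes, valid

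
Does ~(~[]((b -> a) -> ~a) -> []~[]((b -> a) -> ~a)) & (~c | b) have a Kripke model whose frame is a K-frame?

1. ~(~[]((b -> a) -> ~a) -> []~[]((b -> a) -> ~a)) & (~c | b), u
2. ~(~[]((b -> a) -> ~a) -> []~[]((b -> a) -> ~a)), u
3. ~c | b, u
4. ~[]((b -> a) -> ~a), u
5. ~[]~[]((b -> a) -> ~a), u
6. b, u
7. ~((b -> a) -> ~a), v
8. b -> a, v
9. a, v
10. []((b -> a) -> ~a), w
Accessibility: uRv, uRw

Yes, satisfiable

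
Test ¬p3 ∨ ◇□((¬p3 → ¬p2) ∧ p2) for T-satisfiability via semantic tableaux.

1. ¬p3 ∨ ◇□((¬p3 → ¬p2) ∧ p2), u
2. ◇□((¬p3 → ¬p2) ∧ p2), u
3. □((¬p3 → ¬p2) ∧ p2), v
4. (¬p3 → ¬p2) ∧ p2, v
5. ¬p3 → ¬p2, v
6. p2, v
7. p3, v
Accessibility: uRu, uRv, vRv

Yes, satisfiable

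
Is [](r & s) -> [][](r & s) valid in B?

Tableau for the negation ~([](r & s) -> [][](r & s)):
1. ~([](r & s) -> [][](r & s)), 0
2. [](r & s), 0   [~->-rule on 1]
3. ~[][](r & s), 0   [~->-rule on 1]
4. r & s, 0   [[]-rule on 2 via 0R0]
5. r, 0   [&-rule on 4]
6. s, 0   [&-rule on 4]
7. ~[](r & s), 1   [~[]-rule on 3: fresh world 1, 0R1]
8. r & s, 1   [[]-rule on 2 via 0R1]
9. r, 1   [&-rule on 8]
10. s, 1   [&-rule on 8]
11. ~(r & s), 2   [~[]-rule on 7: fresh world 2, 1R2]
12. ~s, 2   [~&-rule on 11 (branches; this branch)]
Accessibility: 0R0, 0R1, 1R0, 1R1, 1R2, 2R1, 2R2
The negation has an open branch (countermodel exists).

Not valid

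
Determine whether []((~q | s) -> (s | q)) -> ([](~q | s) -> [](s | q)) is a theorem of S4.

Yes, valid

Tableau for the negation ~([]((~q | s) -> (s | q)) -> ([](~q | s) -> [](s | q))):
1. ~([]((~q | s) -> (s | q)) -> ([](~q | s) -> [](s | q))), 0
2. []((~q | s) -> (s | q)), 0
3. ~([](~q | s) -> [](s | q)), 0
4. [](~q | s), 0
5. ~[](s | q), 0
6. (~q | s) -> (s | q), 0
7. ~q | s, 0
8. s | q, 0
9. s, 0
10. q, 0
11. ~(s | q), 1
12. ~s, 1
13. ~q, 1
14. (~q | s) -> (s | q), 1
15. ~q | s, 1
16. s | q, 1
17. q, 1
Accessibility: 0R0, 0R1, 1R1
Branch closes: q and ~q both at 1.
All branches of the negation close; one closing branch shown above.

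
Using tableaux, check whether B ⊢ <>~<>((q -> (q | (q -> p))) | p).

Tableau for the negation ~<>~<>((q -> (q | (q -> p))) | p):
1. ~<>~<>((q -> (q | (q -> p))) | p), 0
2. <>((q -> (q | (q -> p))) | p), 0
3. (q -> (q | (q -> p))) | p, 1
4. <>((q -> (q | (q -> p))) | p), 1
5. p, 1
6. (q -> (q | (q -> p))) | p, 2
7. p, 2
Accessibility: 0R0, 0R1, 1R0, 1R1, 1R2, 2R1, 2R2
The negation has an open branch (countermodel exists).

No, not valid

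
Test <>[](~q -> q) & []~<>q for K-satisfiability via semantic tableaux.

1. <>[](~q -> q) & []~<>q, 0
2. <>[](~q -> q), 0
3. []~<>q, 0
4. [](~q -> q), 1
5. ~<>q, 1
Accessibility: 0R1

Satisfiable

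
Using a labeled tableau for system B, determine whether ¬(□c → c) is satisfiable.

Unsatisfiable (every branch closes)

1. ¬(□c → c), u
2. □c, u
3. ¬c, u
4. c, u
Accessibility: uRu
Branch closes: c and ¬c both at u.
Every branch closes; the branch above is one of them.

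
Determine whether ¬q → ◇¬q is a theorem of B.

Valid in B

Tableau for the negation ¬(¬q → ◇¬q):
1. ¬(¬q → ◇¬q), u
2. ¬q, u
3. ¬◇¬q, u
4. q, u
Accessibility: uRu
Branch closes: q and ¬q both at u.
All branches of the negation close; one closing branch shown above.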